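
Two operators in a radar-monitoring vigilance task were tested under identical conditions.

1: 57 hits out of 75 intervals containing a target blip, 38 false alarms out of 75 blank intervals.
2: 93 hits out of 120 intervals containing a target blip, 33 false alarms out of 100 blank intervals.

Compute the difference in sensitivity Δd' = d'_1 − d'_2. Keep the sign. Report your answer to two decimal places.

Δd' = -0.51

1: z(0.7600) = 0.706, z(0.5067) = 0.017, d' = 0.689
2: z(0.7750) = 0.755, z(0.3300) = -0.440, d' = 1.195
Δd' = d'_1 − d'_2 = 0.689 − 1.195 = -0.506
2 has the higher sensitivity.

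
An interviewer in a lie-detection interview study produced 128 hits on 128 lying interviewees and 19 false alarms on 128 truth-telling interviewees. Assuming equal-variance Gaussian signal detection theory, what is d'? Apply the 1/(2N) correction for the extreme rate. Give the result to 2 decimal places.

The hit rate is 128/128 = 1, so apply the 1/(2N) correction: H → 1 − 1/(2·128) = 0.99609.
z(H) = z(0.99609) = 2.660
z(FA) = z(0.14844) = -1.043
d' = 2.660 − (-1.043) = 3.703

d' = 3.70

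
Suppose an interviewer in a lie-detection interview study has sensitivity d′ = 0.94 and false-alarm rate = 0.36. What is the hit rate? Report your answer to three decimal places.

z(false-alarm rate) = z(0.36) = -0.3585
z(H) = z(FA) + d' = -0.3585 + 0.94 = 0.5815
hit rate = Φ(0.5815) = 0.7195

hit rate = 0.720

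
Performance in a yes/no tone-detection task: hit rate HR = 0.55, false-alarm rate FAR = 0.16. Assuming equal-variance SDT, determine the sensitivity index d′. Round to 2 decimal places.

z(H) = 0.1257
z(FA) = -0.9945
d' = z(H) − z(FA) = 0.1257 − (-0.9945) = 1.1202

d′ = 1.12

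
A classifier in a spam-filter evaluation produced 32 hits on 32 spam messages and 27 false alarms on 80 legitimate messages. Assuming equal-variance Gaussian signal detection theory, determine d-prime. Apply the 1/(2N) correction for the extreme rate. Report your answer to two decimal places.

The hit rate is 32/32 = 1, so apply the 1/(2N) correction: H → 1 − 1/(2·32) = 0.98438.
z(H) = z(0.98438) = 2.154
z(FA) = z(0.33750) = -0.419
d' = 2.154 − (-0.419) = 2.573

d-prime = 2.57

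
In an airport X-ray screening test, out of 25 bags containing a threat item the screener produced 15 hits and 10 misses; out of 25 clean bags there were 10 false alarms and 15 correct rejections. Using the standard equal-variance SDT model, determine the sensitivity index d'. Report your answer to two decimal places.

H = 15/25 = 0.6000
FA = 10/25 = 0.4000
Φ⁻¹(H) = 0.2533
Φ⁻¹(FA) = -0.2533
d' = z(H) − z(FA) = 0.2533 − (-0.2533) = 0.5066

d' = 0.51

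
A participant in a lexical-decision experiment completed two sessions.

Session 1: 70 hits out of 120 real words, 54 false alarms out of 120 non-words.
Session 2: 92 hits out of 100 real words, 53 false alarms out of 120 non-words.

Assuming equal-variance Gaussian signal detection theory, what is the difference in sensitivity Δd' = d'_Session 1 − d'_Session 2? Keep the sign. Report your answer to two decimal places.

Session 1: z(0.5833) = 0.210, z(0.4500) = -0.126, d' = 0.336
Session 2: z(0.9200) = 1.405, z(0.4417) = -0.147, d' = 1.552
Δd' = d'_Session 1 − d'_Session 2 = 0.336 − 1.552 = -1.216
Session 2 has the higher sensitivity.

Δd' = -1.22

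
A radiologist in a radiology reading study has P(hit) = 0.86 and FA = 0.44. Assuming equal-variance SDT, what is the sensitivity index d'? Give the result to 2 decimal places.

d' = 1.23

z(H) = 1.0803
z(FA) = -0.1510
d' = z(H) − z(FA) = 1.0803 − (-0.1510) = 1.2313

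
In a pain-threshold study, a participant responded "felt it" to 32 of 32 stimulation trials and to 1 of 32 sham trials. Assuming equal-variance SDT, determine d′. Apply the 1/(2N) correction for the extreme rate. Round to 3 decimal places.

The hit rate is 32/32 = 1, so apply the 1/(2N) correction: H → 1 − 1/(2·32) = 0.98438.
z(H) = z(0.98438) = 2.1540
z(FA) = z(0.03125) = -1.8627
d' = 2.1540 − (-1.8627) = 4.0167

d′ = 4.017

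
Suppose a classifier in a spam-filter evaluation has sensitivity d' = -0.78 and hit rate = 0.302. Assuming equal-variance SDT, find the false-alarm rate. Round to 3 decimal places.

z(hit rate) = z(0.302) = -0.5187
z(FA) = z(H) − d' = -0.5187 − (-0.78) = 0.2613
false-alarm rate = Φ(0.2613) = 0.6031

false-alarm rate = 0.603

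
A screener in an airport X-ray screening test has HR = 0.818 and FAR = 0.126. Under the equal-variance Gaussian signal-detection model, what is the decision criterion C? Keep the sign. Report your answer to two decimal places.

C = 0.12

z(H) = z(0.818) = 0.9078
z(FA) = z(0.126) = -1.1455
c = −½·[z(H) + z(FA)] = −0.5 × (0.9078 + (-1.1455)) = 0.11885
c > 0: the screener has a conservative response bias.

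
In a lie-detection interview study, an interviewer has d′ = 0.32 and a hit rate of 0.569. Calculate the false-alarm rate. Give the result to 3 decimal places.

false-alarm rate = 0.442

z(hit rate) = z(0.569) = 0.1738
z(FA) = z(H) − d' = 0.1738 − 0.32 = -0.1462
false-alarm rate = Φ(-0.1462) = 0.4419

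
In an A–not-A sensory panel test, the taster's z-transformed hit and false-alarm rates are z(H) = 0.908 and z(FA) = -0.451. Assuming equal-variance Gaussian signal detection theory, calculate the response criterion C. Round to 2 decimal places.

c = −½·[z(H) + z(FA)] = −½·(0.908 + (-0.451)) = -0.2285
c < 0: the taster has a liberal response bias.

C = -0.23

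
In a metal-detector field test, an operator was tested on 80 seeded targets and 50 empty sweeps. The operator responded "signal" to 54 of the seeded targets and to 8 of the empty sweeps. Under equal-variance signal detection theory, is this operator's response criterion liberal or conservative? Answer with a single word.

conservative

z(H) = 0.454, z(FA) = -0.994
c = −½·(z(H) + z(FA)) = 0.270
c > 0 → conservative criterion (biased toward responding “no”).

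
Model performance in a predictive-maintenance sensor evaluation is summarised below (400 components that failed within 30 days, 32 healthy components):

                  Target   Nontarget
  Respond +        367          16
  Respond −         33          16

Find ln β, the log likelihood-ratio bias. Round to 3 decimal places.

ln β = -0.964

H = 367/400 = 0.9175
FA = 16/32 = 0.5000
z(0.9175) = 1.3885, z(0.5000) = 0.0000
ln β = −½·[z(H)² − z(FA)²] = −0.5 × (1.9279 − 0.0000) = -0.96395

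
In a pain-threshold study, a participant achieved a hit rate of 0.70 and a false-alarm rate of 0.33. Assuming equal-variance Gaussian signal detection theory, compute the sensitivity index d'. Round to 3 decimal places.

d' = 0.964

z(0.70) = 0.5244, z(0.33) = -0.4399
d' = z(H) − z(FA) = 0.5244 − (-0.4399) = 0.9643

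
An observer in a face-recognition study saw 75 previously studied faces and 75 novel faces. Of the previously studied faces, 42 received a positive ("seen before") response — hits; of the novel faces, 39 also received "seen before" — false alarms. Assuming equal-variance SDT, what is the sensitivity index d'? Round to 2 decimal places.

H = 42/75 = 0.5600
FA = 39/75 = 0.5200
z(H) = z(0.5600) = 0.151
z(FA) = z(0.5200) = 0.050
d' = z(H) − z(FA) = 0.151 − 0.050 = 0.101

d' = 0.10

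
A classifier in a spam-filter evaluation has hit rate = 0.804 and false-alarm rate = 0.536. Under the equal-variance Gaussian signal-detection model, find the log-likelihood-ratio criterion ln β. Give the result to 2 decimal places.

z(H) = z(0.804) = 0.856
z(FA) = z(0.536) = 0.090
ln β = −½·[z(H)² − z(FA)²] = −0.5 × (0.733 − 0.008) = -0.3625

ln β = -0.36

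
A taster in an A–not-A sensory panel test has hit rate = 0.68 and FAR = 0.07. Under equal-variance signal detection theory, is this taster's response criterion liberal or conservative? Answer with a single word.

z(H) = 0.468, z(FA) = -1.476
c = −½·(z(H) + z(FA)) = 0.504
c > 0 → conservative criterion (biased toward responding “no”).

conservative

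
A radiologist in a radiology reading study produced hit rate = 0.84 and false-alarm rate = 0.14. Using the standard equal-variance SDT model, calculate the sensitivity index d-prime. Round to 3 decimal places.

z(H) = 0.9945
z(FA) = -1.0803
d' = z(H) − z(FA) = 0.9945 − (-1.0803) = 2.0748

d-prime = 2.075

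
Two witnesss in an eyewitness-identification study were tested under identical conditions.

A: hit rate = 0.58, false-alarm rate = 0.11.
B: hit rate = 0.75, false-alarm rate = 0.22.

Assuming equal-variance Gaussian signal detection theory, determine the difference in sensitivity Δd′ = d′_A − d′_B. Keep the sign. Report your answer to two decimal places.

Δd′ = -0.02

A: z(0.58) = 0.202, z(0.11) = -1.227, d' = 1.429
B: z(0.75) = 0.674, z(0.22) = -0.772, d' = 1.446
Δd' = d'_A − d'_B = 1.429 − 1.446 = -0.017
B has the higher sensitivity.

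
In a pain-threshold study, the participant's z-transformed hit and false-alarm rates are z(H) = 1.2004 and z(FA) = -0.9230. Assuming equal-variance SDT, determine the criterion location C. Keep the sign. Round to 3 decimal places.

c = −½·[z(H) + z(FA)] = −½·(1.2004 + (-0.9230)) = -0.1387

C = -0.139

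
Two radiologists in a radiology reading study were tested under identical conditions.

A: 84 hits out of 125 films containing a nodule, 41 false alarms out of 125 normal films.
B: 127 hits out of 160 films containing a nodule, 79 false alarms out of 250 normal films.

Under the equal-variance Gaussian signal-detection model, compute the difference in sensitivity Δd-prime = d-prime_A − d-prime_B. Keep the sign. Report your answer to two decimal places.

Δd-prime = -0.41

A: z(0.6720) = 0.445, z(0.3280) = -0.445, d' = 0.890
B: z(0.7937) = 0.819, z(0.3160) = -0.479, d' = 1.298
Δd' = d'_A − d'_B = 0.890 − 1.298 = -0.408
B has the higher sensitivity.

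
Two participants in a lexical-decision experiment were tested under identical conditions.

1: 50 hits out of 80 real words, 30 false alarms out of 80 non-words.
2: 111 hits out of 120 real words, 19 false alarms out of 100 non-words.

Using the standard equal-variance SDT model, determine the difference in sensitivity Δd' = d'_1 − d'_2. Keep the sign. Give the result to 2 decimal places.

Δd' = -1.68

1: z(0.6250) = 0.319, z(0.3750) = -0.319, d' = 0.638
2: z(0.9250) = 1.440, z(0.1900) = -0.878, d' = 2.318
Δd' = d'_1 − d'_2 = 0.638 − 2.318 = -1.680
2 has the higher sensitivity.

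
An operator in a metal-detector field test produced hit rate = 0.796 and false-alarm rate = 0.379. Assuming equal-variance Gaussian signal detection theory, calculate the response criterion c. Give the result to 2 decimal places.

Φ⁻¹(H) = 0.827
Φ⁻¹(FA) = -0.308
c = −½·[z(H) + z(FA)] = −0.5 × (0.827 + (-0.308)) = -0.2595
c < 0: the operator has a liberal response bias.

c = -0.26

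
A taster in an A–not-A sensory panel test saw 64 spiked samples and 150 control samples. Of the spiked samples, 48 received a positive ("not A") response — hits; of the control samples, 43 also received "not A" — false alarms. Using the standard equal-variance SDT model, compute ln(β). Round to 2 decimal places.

H = 48/64 = 0.7500
FA = 43/150 = 0.2867
Φ⁻¹(H) = Φ⁻¹(0.7500) = 0.674
Φ⁻¹(FA) = Φ⁻¹(0.2867) = -0.563
ln β = −½·[z(H)² − z(FA)²] = −0.5 × (0.454 − 0.317) = -0.0685

ln β = -0.07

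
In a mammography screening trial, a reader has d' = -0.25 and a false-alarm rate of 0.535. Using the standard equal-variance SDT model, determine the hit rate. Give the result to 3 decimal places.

hit rate = 0.436

z(false-alarm rate) = z(0.535) = 0.0878
z(H) = z(FA) + d' = 0.0878 + (-0.25) = -0.1622
hit rate = Φ(-0.1622) = 0.4356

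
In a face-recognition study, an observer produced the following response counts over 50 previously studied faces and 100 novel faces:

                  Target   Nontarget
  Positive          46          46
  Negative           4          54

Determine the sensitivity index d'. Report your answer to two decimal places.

H = 46/50 = 0.9200
FA = 46/100 = 0.4600
z(0.9200) = 1.4051, z(0.4600) = -0.1004
d' = z(H) − z(FA) = 1.4051 − (-0.1004) = 1.5055

d' = 1.51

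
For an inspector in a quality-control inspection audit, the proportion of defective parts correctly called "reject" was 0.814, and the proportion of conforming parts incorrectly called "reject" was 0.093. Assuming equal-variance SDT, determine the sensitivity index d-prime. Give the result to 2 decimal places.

Φ⁻¹(H) = Φ⁻¹(0.814) = 0.893
Φ⁻¹(FA) = Φ⁻¹(0.093) = -1.323
d' = z(H) − z(FA) = 0.893 − (-1.323) = 2.216

d-prime = 2.22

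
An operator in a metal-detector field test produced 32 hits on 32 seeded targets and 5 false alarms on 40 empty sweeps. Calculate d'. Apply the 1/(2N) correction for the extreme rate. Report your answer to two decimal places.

The hit rate is 32/32 = 1, so apply the 1/(2N) correction: H → 1 − 1/(2·32) = 0.98438.
z(H) = z(0.98438) = 2.154
z(FA) = z(0.12500) = -1.150
d' = 2.154 − (-1.150) = 3.304

d' = 3.30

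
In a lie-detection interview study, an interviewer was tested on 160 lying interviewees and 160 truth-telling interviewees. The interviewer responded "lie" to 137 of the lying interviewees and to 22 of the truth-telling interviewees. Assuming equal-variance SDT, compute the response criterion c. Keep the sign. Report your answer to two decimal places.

H = 137/160 = 0.8562
FA = 22/160 = 0.1375
z(H) = z(0.8562) = 1.0634
z(FA) = z(0.1375) = -1.0916
c = −½·[z(H) + z(FA)] = −0.5 × (1.0634 + (-1.0916)) = 0.0141

c = 0.01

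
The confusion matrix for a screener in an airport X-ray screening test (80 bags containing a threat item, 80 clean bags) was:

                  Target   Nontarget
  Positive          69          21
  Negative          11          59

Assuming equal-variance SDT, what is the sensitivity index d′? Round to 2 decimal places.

H = 69/80 = 0.8625
FA = 21/80 = 0.2625
z(H) = z(0.8625) = 1.0916
z(FA) = z(0.2625) = -0.6357
d' = z(H) − z(FA) = 1.0916 − (-0.6357) = 1.7273

d′ = 1.73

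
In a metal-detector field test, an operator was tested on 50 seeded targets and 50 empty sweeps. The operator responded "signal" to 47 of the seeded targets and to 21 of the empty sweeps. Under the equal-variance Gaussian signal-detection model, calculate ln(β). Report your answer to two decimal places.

H = 47/50 = 0.9400
FA = 21/50 = 0.4200
z(H) = 1.555
z(FA) = -0.202
ln β = −½·[z(H)² − z(FA)²] = −0.5 × (2.418 − 0.041) = -1.1885

ln β = -1.19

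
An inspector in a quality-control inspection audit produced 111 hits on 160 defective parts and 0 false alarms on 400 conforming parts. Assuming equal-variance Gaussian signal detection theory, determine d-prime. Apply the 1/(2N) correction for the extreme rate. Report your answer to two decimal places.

d-prime = 3.53

The false-alarm rate is 0/400 = 0, so apply the 1/(2N) correction: FA → 1/(2·400) = 0.00125.
z(H) = z(0.69375) = 0.507
z(FA) = z(0.00125) = -3.023
d' = 0.507 − (-3.023) = 3.530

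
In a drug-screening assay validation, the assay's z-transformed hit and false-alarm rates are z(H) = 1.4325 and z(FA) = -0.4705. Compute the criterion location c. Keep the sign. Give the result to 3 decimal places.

c = -0.481

c = −½·[z(H) + z(FA)] = −½·(1.4325 + (-0.4705)) = -0.4810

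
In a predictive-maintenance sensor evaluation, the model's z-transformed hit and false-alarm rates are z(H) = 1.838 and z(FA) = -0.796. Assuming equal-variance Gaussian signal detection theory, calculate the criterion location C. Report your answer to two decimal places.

c = −½·[z(H) + z(FA)] = −½·(1.838 + (-0.796)) = -0.521

C = -0.52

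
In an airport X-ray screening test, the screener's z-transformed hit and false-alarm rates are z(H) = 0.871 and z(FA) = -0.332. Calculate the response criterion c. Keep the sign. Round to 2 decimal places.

c = −½·[z(H) + z(FA)] = −½·(0.871 + (-0.332)) = -0.2695

c = -0.27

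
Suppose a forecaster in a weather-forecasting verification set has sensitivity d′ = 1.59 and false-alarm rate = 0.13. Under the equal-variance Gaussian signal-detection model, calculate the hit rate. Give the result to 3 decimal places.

z(false-alarm rate) = z(0.13) = -1.1264
z(H) = z(FA) + d' = -1.1264 + 1.59 = 0.4636
hit rate = Φ(0.4636) = 0.6785

hit rate = 0.679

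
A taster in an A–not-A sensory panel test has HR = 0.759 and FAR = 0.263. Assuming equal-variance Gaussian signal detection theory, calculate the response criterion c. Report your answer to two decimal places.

c = -0.03

z(0.759) = 0.7031, z(0.263) = -0.6341
c = −½·[z(H) + z(FA)] = −0.5 × (0.7031 + (-0.6341)) = -0.0345
c < 0: the taster has a liberal response bias.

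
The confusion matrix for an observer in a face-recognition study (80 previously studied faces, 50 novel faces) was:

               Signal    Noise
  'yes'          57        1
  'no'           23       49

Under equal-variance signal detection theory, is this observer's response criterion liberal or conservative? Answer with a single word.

conservative

z(H) = 0.561, z(FA) = -2.054
c = −½·(z(H) + z(FA)) = 0.7465
c > 0 → conservative criterion (biased toward responding “no”).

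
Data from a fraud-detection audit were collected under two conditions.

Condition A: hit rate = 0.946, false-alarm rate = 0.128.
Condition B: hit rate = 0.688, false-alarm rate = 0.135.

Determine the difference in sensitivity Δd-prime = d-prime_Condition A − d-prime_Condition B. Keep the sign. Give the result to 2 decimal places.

Condition A: z(0.946) = 1.607, z(0.128) = -1.136, d' = 2.743
Condition B: z(0.688) = 0.490, z(0.135) = -1.103, d' = 1.593
Δd' = d'_Condition A − d'_Condition B = 2.743 − 1.593 = 1.150
Condition A has the higher sensitivity.

Δd-prime = 1.15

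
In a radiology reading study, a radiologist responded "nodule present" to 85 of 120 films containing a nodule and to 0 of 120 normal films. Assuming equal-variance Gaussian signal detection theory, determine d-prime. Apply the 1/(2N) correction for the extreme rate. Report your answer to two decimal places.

The false-alarm rate is 0/120 = 0, so apply the 1/(2N) correction: FA → 1/(2·120) = 0.00417.
z(H) = z(0.70833) = 0.549
z(FA) = z(0.00417) = -2.638
d' = 0.549 − (-2.638) = 3.187

d-prime = 3.19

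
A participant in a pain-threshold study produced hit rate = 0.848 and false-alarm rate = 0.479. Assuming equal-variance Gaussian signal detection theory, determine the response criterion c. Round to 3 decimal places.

c = -0.488

z(0.848) = 1.0279, z(0.479) = -0.0527
c = −½·[z(H) + z(FA)] = −0.5 × (1.0279 + (-0.0527)) = -0.4876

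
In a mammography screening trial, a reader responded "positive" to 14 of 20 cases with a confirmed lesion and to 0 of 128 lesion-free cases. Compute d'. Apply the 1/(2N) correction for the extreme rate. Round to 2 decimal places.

d' = 3.18

The false-alarm rate is 0/128 = 0, so apply the 1/(2N) correction: FA → 1/(2·128) = 0.00391.
z(H) = z(0.70000) = 0.524
z(FA) = z(0.00391) = -2.660
d' = 0.524 − (-2.660) = 3.184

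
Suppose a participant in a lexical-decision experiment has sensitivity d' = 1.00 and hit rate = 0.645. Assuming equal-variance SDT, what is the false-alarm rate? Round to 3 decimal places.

z(hit rate) = z(0.645) = 0.3719
z(FA) = z(H) − d' = 0.3719 − 1.00 = -0.6281
false-alarm rate = Φ(-0.6281) = 0.2650

false-alarm rate = 0.265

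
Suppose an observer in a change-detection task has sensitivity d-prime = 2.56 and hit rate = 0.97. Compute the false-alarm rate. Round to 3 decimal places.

false-alarm rate = 0.249

z(hit rate) = z(0.97) = 1.8808
z(FA) = z(H) − d' = 1.8808 − 2.56 = -0.6792
false-alarm rate = Φ(-0.6792) = 0.2485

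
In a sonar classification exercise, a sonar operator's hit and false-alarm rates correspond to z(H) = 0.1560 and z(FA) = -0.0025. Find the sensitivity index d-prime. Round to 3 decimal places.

d' = z(H) − z(FA) = 0.1560 − (-0.0025) = 0.1585

d-prime = 0.159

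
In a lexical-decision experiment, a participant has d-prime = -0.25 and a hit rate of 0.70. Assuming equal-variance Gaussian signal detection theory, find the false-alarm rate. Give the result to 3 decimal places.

false-alarm rate = 0.781

z(hit rate) = z(0.70) = 0.5244
z(FA) = z(H) − d' = 0.5244 − (-0.25) = 0.7744
false-alarm rate = Φ(0.7744) = 0.7807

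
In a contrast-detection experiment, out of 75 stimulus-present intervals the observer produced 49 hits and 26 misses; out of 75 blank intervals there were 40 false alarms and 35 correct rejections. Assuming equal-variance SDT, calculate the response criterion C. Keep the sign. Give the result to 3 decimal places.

H = 49/75 = 0.6533
FA = 40/75 = 0.5333
z(H) = 0.3942
z(FA) = 0.0836
c = −½·[z(H) + z(FA)] = −0.5 × (0.3942 + 0.0836) = -0.2389

C = -0.239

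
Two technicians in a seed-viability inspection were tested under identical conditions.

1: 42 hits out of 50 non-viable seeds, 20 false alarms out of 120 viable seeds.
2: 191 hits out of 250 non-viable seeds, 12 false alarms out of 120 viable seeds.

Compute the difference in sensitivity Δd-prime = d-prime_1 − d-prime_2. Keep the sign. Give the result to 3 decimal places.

1: z(0.8400) = 0.9945, z(0.1667) = -0.9673, d' = 1.9618
2: z(0.7640) = 0.7192, z(0.1000) = -1.2816, d' = 2.0008
Δd' = d'_1 − d'_2 = 1.9618 − 2.0008 = -0.0390
2 has the higher sensitivity.

Δd-prime = -0.039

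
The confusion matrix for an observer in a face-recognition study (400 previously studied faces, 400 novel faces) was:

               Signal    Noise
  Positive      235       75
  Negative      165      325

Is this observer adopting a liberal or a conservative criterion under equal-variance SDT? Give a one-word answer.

conservative

z(H) = 0.221, z(FA) = -0.887
c = −½·(z(H) + z(FA)) = 0.333
c > 0 → conservative criterion (biased toward responding “no”).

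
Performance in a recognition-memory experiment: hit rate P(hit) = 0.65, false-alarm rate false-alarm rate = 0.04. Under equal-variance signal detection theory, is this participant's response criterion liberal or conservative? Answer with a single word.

z(H) = 0.385, z(FA) = -1.751
c = −½·(z(H) + z(FA)) = 0.683
c > 0 → conservative criterion (biased toward responding “no”).

conservative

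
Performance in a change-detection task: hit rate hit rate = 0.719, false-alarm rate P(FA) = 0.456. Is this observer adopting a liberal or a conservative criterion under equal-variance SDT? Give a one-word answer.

z(H) = 0.580, z(FA) = -0.111
c = −½·(z(H) + z(FA)) = -0.2345
c < 0 → liberal criterion (biased toward responding “yes”).

liberal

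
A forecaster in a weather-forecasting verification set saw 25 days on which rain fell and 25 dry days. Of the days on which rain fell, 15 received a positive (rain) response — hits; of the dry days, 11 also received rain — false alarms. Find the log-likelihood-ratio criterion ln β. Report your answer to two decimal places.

H = 15/25 = 0.6000
FA = 11/25 = 0.4400
Φ⁻¹(H) = 0.253
Φ⁻¹(FA) = -0.151
ln β = −½·[z(H)² − z(FA)²] = −0.5 × (0.064 − 0.023) = -0.0205

ln β = -0.02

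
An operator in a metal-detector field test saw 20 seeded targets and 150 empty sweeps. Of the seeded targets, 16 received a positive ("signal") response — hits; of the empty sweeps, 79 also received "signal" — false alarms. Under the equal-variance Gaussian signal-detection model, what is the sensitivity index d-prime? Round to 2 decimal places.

d-prime = 0.77

H = 16/20 = 0.8000
FA = 79/150 = 0.5267
Φ⁻¹(H) = Φ⁻¹(0.8000) = 0.8416
Φ⁻¹(FA) = Φ⁻¹(0.5267) = 0.0670
d' = z(H) − z(FA) = 0.8416 − 0.0670 = 0.7746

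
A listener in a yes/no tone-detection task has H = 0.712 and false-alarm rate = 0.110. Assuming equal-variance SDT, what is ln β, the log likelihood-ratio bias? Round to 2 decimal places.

ln β = 0.60

z(H) = z(0.712) = 0.559
z(FA) = z(0.110) = -1.227
ln β = −½·[z(H)² − z(FA)²] = −0.5 × (0.312 − 1.506) = 0.597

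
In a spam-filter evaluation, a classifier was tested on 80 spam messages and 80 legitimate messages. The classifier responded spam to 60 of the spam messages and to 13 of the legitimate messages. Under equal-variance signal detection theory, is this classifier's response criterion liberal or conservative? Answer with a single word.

conservative

z(H) = 0.674, z(FA) = -0.984
c = −½·(z(H) + z(FA)) = 0.155
c > 0 → conservative criterion (biased toward responding “no”).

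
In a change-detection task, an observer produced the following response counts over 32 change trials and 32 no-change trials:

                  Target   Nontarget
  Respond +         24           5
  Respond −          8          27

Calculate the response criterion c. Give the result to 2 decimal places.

H = 24/32 = 0.7500
FA = 5/32 = 0.1562
Φ⁻¹(0.7500) = 0.6745, Φ⁻¹(0.1562) = -1.0102
c = −½·[z(H) + z(FA)] = −0.5 × (0.6745 + (-1.0102)) = 0.16785
c > 0: the observer has a conservative response bias.

c = 0.17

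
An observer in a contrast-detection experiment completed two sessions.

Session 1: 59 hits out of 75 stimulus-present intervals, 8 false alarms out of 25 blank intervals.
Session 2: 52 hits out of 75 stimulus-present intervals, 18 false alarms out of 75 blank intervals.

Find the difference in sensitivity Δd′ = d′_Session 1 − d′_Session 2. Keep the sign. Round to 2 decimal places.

Session 1: z(0.7867) = 0.795, z(0.3200) = -0.468, d' = 1.263
Session 2: z(0.6933) = 0.505, z(0.2400) = -0.706, d' = 1.211
Δd' = d'_Session 1 − d'_Session 2 = 1.263 − 1.211 = 0.052
Session 1 has the higher sensitivity.

Δd′ = 0.05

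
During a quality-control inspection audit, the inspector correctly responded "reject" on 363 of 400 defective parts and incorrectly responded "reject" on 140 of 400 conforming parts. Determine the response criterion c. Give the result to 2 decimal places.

c = -0.47

H = 363/400 = 0.9075
FA = 140/400 = 0.3500
z(0.9075) = 1.326, z(0.3500) = -0.385
c = −½·[z(H) + z(FA)] = −0.5 × (1.326 + (-0.385)) = -0.4705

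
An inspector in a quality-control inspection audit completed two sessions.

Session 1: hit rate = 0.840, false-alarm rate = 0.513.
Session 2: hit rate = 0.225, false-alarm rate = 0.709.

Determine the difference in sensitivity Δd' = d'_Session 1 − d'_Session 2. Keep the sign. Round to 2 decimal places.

Session 1: z(0.840) = 0.994, z(0.513) = 0.033, d' = 0.961
Session 2: z(0.225) = -0.755, z(0.709) = 0.550, d' = -1.305
Δd' = d'_Session 1 − d'_Session 2 = 0.961 − (-1.305) = 2.266
Session 1 has the higher sensitivity.

Δd' = 2.27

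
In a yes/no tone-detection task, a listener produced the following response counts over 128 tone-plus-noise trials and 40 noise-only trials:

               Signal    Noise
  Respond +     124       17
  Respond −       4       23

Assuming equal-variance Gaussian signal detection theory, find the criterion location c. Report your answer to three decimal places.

c = -0.837

H = 124/128 = 0.9688
FA = 17/40 = 0.4250
z(0.9688) = 1.8634, z(0.4250) = -0.1891
c = −½·[z(H) + z(FA)] = −0.5 × (1.8634 + (-0.1891)) = -0.83715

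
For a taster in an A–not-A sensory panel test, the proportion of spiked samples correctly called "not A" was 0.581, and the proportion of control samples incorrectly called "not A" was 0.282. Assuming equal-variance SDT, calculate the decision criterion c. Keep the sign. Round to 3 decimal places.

c = 0.186

z(0.581) = 0.2045, z(0.282) = -0.5769
c = −½·[z(H) + z(FA)] = −0.5 × (0.2045 + (-0.5769)) = 0.1862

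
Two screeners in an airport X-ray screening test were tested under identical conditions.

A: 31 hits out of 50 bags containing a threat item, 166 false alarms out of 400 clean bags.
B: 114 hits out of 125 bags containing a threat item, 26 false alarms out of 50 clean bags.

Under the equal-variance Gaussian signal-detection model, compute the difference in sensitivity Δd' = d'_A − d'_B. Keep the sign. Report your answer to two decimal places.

A: z(0.6200) = 0.305, z(0.4150) = -0.215, d' = 0.520
B: z(0.9120) = 1.353, z(0.5200) = 0.050, d' = 1.303
Δd' = d'_A − d'_B = 0.520 − 1.303 = -0.783
B has the higher sensitivity.

Δd' = -0.78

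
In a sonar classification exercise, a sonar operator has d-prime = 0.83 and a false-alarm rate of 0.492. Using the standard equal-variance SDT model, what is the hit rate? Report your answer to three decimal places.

hit rate = 0.791

z(false-alarm rate) = z(0.492) = -0.0201
z(H) = z(FA) + d' = -0.0201 + 0.83 = 0.8099
hit rate = Φ(0.8099) = 0.7910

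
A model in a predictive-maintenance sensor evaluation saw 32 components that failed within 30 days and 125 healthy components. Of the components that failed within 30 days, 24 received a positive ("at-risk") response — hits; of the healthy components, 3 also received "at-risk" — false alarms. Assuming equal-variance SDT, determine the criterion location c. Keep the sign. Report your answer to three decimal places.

H = 24/32 = 0.7500
FA = 3/125 = 0.0240
z(H) = 0.6745
z(FA) = -1.9774
c = −½·[z(H) + z(FA)] = −0.5 × (0.6745 + (-1.9774)) = 0.65145
c > 0: the model has a conservative response bias.

c = 0.651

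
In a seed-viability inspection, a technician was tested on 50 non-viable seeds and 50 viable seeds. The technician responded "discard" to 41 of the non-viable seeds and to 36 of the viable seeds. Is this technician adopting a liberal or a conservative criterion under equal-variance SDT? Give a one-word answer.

z(H) = 0.915, z(FA) = 0.583
c = −½·(z(H) + z(FA)) = -0.749
c < 0 → liberal criterion (biased toward responding “yes”).

liberal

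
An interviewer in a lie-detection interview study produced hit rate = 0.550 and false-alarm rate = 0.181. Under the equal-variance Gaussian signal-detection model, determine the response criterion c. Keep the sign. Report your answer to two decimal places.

Φ⁻¹(H) = Φ⁻¹(0.550) = 0.1257
Φ⁻¹(FA) = Φ⁻¹(0.181) = -0.9116
c = −½·[z(H) + z(FA)] = −0.5 × (0.1257 + (-0.9116)) = 0.39295

c = 0.39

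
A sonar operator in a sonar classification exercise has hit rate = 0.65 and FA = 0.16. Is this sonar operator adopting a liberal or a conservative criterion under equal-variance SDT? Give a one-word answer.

z(H) = 0.385, z(FA) = -0.994
c = −½·(z(H) + z(FA)) = 0.3045
c > 0 → conservative criterion (biased toward responding “no”).

conservative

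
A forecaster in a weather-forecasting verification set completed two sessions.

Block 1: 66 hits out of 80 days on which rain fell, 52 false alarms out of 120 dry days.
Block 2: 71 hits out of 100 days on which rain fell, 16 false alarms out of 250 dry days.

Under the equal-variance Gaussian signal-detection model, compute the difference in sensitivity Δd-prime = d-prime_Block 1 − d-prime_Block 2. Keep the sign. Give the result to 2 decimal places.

Block 1: z(0.8250) = 0.935, z(0.4333) = -0.168, d' = 1.103
Block 2: z(0.7100) = 0.553, z(0.0640) = -1.522, d' = 2.075
Δd' = d'_Block 1 − d'_Block 2 = 1.103 − 2.075 = -0.972
Block 2 has the higher sensitivity.

Δd-prime = -0.97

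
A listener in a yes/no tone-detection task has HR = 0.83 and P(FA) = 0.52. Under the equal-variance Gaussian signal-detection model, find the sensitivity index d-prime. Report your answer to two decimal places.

z(H) = z(0.83) = 0.954
z(FA) = z(0.52) = 0.050
d' = z(H) − z(FA) = 0.954 − 0.050 = 0.904

d-prime = 0.90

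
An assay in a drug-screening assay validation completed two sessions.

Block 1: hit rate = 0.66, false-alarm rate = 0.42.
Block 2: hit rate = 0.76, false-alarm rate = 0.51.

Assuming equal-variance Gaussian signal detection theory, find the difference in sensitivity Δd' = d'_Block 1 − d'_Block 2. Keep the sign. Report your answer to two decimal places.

Δd' = -0.07

Block 1: z(0.66) = 0.412, z(0.42) = -0.202, d' = 0.614
Block 2: z(0.76) = 0.706, z(0.51) = 0.025, d' = 0.681
Δd' = d'_Block 1 − d'_Block 2 = 0.614 − 0.681 = -0.067
Block 2 has the higher sensitivity.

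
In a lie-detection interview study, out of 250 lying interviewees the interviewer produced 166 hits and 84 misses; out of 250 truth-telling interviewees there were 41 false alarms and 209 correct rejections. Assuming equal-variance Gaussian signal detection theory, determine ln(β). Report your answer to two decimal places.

H = 166/250 = 0.6640
FA = 41/250 = 0.1640
Φ⁻¹(0.6640) = 0.423, Φ⁻¹(0.1640) = -0.978
ln β = −½·[z(H)² − z(FA)²] = −0.5 × (0.179 − 0.956) = 0.3885

ln β = 0.39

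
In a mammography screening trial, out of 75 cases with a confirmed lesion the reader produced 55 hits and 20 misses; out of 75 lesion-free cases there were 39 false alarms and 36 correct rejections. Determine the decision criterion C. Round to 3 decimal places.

H = 55/75 = 0.7333
FA = 39/75 = 0.5200
z(H) = z(0.7333) = 0.6228
z(FA) = z(0.5200) = 0.0502
c = −½·[z(H) + z(FA)] = −0.5 × (0.6228 + 0.0502) = -0.3365
c < 0: the reader has a liberal response bias.

C = -0.337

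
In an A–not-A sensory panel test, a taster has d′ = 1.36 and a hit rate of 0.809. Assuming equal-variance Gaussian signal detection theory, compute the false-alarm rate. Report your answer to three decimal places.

z(hit rate) = z(0.809) = 0.8742
z(FA) = z(H) − d' = 0.8742 − 1.36 = -0.4858
false-alarm rate = Φ(-0.4858) = 0.3136

false-alarm rate = 0.314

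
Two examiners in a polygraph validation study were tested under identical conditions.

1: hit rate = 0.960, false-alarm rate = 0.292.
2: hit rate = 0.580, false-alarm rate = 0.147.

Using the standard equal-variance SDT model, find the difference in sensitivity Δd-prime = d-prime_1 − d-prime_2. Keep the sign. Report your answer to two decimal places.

1: z(0.960) = 1.751, z(0.292) = -0.548, d' = 2.299
2: z(0.580) = 0.202, z(0.147) = -1.049, d' = 1.251
Δd' = d'_1 − d'_2 = 2.299 − 1.251 = 1.048
1 has the higher sensitivity.

Δd-prime = 1.05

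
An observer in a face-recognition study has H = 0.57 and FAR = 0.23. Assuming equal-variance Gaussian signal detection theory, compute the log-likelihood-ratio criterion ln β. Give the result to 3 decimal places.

z(H) = z(0.57) = 0.1764
z(FA) = z(0.23) = -0.7388
ln β = −½·[z(H)² − z(FA)²] = −0.5 × (0.0311 − 0.5458) = 0.25735

ln β = 0.257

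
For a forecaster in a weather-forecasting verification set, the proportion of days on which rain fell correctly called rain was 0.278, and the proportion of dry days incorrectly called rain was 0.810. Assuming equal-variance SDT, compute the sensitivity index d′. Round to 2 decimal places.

z(H) = z(0.278) = -0.589
z(FA) = z(0.810) = 0.878
d' = z(H) − z(FA) = -0.589 − 0.878 = -1.467

d′ = -1.47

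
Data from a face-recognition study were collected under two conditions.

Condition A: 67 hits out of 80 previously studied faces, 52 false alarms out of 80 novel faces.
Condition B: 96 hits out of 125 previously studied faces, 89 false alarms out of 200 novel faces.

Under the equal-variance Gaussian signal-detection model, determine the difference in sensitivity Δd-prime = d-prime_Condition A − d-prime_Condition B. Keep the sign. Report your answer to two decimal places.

Δd-prime = -0.27

Condition A: z(0.8375) = 0.984, z(0.6500) = 0.385, d' = 0.599
Condition B: z(0.7680) = 0.732, z(0.4450) = -0.138, d' = 0.870
Δd' = d'_Condition A − d'_Condition B = 0.599 − 0.870 = -0.271
Condition B has the higher sensitivity.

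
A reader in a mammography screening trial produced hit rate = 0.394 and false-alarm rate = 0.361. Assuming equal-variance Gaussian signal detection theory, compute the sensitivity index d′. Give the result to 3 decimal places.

d′ = 0.087

Φ⁻¹(0.394) = -0.2689, Φ⁻¹(0.361) = -0.3558
d' = z(H) − z(FA) = -0.2689 − (-0.3558) = 0.0869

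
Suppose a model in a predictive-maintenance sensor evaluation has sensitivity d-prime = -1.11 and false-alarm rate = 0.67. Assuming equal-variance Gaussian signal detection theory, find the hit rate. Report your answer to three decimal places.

z(false-alarm rate) = z(0.67) = 0.4399
z(H) = z(FA) + d' = 0.4399 + (-1.11) = -0.6701
hit rate = Φ(-0.6701) = 0.2514

hit rate = 0.251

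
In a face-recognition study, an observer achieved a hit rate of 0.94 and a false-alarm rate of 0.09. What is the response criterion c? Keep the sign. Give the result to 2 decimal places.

c = -0.11

Φ⁻¹(H) = 1.5548
Φ⁻¹(FA) = -1.3408
c = −½·[z(H) + z(FA)] = −0.5 × (1.5548 + (-1.3408)) = -0.1070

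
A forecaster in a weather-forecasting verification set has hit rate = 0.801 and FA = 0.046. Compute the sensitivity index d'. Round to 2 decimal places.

d' = 2.53

z(0.801) = 0.845, z(0.046) = -1.685
d' = z(H) − z(FA) = 0.845 − (-1.685) = 2.530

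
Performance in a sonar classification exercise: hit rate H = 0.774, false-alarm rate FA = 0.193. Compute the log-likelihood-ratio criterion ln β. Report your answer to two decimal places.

ln β = 0.09

z(H) = z(0.774) = 0.752
z(FA) = z(0.193) = -0.867
ln β = −½·[z(H)² − z(FA)²] = −0.5 × (0.566 − 0.752) = 0.093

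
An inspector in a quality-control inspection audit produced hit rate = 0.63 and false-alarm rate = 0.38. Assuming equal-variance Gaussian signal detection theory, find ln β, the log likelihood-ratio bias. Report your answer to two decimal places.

z(0.63) = 0.332, z(0.38) = -0.305
ln β = −½·[z(H)² − z(FA)²] = −0.5 × (0.110 − 0.093) = -0.0085

ln β = -0.01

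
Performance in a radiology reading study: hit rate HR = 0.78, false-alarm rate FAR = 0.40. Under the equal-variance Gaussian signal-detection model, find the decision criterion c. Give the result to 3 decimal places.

c = -0.259

z(H) = z(0.78) = 0.7722
z(FA) = z(0.40) = -0.2533
c = −½·[z(H) + z(FA)] = −0.5 × (0.7722 + (-0.2533)) = -0.25945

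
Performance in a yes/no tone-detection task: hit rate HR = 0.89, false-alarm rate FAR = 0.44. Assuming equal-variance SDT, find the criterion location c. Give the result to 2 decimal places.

c = -0.54

z(H) = z(0.89) = 1.227
z(FA) = z(0.44) = -0.151
c = −½·[z(H) + z(FA)] = −0.5 × (1.227 + (-0.151)) = -0.538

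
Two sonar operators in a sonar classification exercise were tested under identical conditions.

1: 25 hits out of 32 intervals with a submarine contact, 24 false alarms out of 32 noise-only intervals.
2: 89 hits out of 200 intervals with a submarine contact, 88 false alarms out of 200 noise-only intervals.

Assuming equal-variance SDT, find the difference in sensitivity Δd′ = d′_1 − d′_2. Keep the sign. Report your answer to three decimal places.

Δd′ = 0.089

1: z(0.7812) = 0.7763, z(0.7500) = 0.6745, d' = 0.1018
2: z(0.4450) = -0.1383, z(0.4400) = -0.1510, d' = 0.0127
Δd' = d'_1 − d'_2 = 0.1018 − 0.0127 = 0.0891
1 has the higher sensitivity.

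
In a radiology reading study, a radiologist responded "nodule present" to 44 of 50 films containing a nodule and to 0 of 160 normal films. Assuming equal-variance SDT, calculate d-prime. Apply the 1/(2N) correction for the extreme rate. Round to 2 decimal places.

d-prime = 3.91

The false-alarm rate is 0/160 = 0, so apply the 1/(2N) correction: FA → 1/(2·160) = 0.00313.
z(H) = z(0.88000) = 1.175
z(FA) = z(0.00313) = -2.734
d' = 1.175 − (-2.734) = 3.909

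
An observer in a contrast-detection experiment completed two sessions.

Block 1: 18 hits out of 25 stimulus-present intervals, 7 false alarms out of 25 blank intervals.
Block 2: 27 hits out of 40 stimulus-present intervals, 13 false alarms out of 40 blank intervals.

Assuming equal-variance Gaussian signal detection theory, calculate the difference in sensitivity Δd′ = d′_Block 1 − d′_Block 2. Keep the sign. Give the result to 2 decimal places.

Δd′ = 0.26

Block 1: z(0.7200) = 0.583, z(0.2800) = -0.583, d' = 1.166
Block 2: z(0.6750) = 0.454, z(0.3250) = -0.454, d' = 0.908
Δd' = d'_Block 1 − d'_Block 2 = 1.166 − 0.908 = 0.258
Block 1 has the higher sensitivity.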